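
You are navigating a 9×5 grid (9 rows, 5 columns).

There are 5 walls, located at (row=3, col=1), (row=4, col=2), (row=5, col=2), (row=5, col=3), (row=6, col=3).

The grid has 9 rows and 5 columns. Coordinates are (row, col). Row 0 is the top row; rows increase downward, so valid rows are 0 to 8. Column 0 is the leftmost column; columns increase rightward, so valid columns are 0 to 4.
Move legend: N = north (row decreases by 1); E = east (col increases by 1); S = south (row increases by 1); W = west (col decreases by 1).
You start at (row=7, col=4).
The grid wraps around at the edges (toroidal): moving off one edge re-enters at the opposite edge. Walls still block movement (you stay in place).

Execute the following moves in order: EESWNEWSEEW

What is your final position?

Answer: Final position: (row=8, col=1)

Derivation:
Start: (row=7, col=4)
  E (east): (row=7, col=4) -> (row=7, col=0)
  E (east): (row=7, col=0) -> (row=7, col=1)
  S (south): (row=7, col=1) -> (row=8, col=1)
  W (west): (row=8, col=1) -> (row=8, col=0)
  N (north): (row=8, col=0) -> (row=7, col=0)
  E (east): (row=7, col=0) -> (row=7, col=1)
  W (west): (row=7, col=1) -> (row=7, col=0)
  S (south): (row=7, col=0) -> (row=8, col=0)
  E (east): (row=8, col=0) -> (row=8, col=1)
  E (east): (row=8, col=1) -> (row=8, col=2)
  W (west): (row=8, col=2) -> (row=8, col=1)
Final: (row=8, col=1)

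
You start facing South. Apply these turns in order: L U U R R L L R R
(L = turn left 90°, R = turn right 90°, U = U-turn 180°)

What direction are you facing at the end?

Start: South
  L (left (90° counter-clockwise)) -> East
  U (U-turn (180°)) -> West
  U (U-turn (180°)) -> East
  R (right (90° clockwise)) -> South
  R (right (90° clockwise)) -> West
  L (left (90° counter-clockwise)) -> South
  L (left (90° counter-clockwise)) -> East
  R (right (90° clockwise)) -> South
  R (right (90° clockwise)) -> West
Final: West

Answer: Final heading: West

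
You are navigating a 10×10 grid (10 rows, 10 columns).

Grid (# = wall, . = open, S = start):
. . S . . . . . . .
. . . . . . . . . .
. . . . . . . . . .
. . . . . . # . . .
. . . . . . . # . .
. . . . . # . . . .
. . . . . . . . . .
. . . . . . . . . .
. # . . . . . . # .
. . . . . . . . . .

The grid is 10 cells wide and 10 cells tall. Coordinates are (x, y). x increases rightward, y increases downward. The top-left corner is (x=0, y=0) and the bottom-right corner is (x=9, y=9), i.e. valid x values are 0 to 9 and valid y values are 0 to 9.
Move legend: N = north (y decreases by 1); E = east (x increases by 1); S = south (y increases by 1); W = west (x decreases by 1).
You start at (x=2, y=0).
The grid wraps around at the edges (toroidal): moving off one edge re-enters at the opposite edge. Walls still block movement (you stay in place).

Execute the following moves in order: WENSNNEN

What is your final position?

Answer: Final position: (x=3, y=7)

Derivation:
Start: (x=2, y=0)
  W (west): (x=2, y=0) -> (x=1, y=0)
  E (east): (x=1, y=0) -> (x=2, y=0)
  N (north): (x=2, y=0) -> (x=2, y=9)
  S (south): (x=2, y=9) -> (x=2, y=0)
  N (north): (x=2, y=0) -> (x=2, y=9)
  N (north): (x=2, y=9) -> (x=2, y=8)
  E (east): (x=2, y=8) -> (x=3, y=8)
  N (north): (x=3, y=8) -> (x=3, y=7)
Final: (x=3, y=7)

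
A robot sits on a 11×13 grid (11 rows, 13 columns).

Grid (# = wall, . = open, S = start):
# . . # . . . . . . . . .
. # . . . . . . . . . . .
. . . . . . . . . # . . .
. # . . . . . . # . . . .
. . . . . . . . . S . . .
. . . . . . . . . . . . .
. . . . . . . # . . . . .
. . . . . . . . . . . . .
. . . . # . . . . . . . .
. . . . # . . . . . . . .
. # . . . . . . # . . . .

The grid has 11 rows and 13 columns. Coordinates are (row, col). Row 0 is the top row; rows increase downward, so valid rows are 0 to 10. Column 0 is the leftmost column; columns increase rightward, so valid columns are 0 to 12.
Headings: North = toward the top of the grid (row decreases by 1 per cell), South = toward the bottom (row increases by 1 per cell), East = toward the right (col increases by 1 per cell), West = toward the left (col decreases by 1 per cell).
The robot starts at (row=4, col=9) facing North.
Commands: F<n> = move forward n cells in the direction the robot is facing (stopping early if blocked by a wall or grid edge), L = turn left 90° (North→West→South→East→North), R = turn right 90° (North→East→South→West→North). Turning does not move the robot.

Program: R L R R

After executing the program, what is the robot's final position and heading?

Answer: Final position: (row=4, col=9), facing South

Derivation:
Start: (row=4, col=9), facing North
  R: turn right, now facing East
  L: turn left, now facing North
  R: turn right, now facing East
  R: turn right, now facing South
Final: (row=4, col=9), facing South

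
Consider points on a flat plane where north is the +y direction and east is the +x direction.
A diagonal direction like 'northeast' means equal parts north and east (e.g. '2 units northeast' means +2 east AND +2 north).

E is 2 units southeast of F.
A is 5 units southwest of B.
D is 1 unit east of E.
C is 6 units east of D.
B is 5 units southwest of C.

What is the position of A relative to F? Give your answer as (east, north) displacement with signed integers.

Place F at the origin (east=0, north=0).
  E is 2 units southeast of F: delta (east=+2, north=-2); E at (east=2, north=-2).
  D is 1 unit east of E: delta (east=+1, north=+0); D at (east=3, north=-2).
  C is 6 units east of D: delta (east=+6, north=+0); C at (east=9, north=-2).
  B is 5 units southwest of C: delta (east=-5, north=-5); B at (east=4, north=-7).
  A is 5 units southwest of B: delta (east=-5, north=-5); A at (east=-1, north=-12).
Therefore A relative to F: (east=-1, north=-12).

Answer: A is at (east=-1, north=-12) relative to F.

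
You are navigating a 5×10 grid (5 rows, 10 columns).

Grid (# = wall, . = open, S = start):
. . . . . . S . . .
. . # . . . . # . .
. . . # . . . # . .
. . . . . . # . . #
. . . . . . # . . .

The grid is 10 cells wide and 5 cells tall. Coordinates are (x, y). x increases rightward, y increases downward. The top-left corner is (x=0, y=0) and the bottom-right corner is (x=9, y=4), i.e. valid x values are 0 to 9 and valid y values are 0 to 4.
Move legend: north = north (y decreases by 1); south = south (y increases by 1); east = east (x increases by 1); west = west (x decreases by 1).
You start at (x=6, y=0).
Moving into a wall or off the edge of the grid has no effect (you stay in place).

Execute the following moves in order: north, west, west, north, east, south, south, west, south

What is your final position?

Start: (x=6, y=0)
  north (north): blocked, stay at (x=6, y=0)
  west (west): (x=6, y=0) -> (x=5, y=0)
  west (west): (x=5, y=0) -> (x=4, y=0)
  north (north): blocked, stay at (x=4, y=0)
  east (east): (x=4, y=0) -> (x=5, y=0)
  south (south): (x=5, y=0) -> (x=5, y=1)
  south (south): (x=5, y=1) -> (x=5, y=2)
  west (west): (x=5, y=2) -> (x=4, y=2)
  south (south): (x=4, y=2) -> (x=4, y=3)
Final: (x=4, y=3)

Answer: Final position: (x=4, y=3)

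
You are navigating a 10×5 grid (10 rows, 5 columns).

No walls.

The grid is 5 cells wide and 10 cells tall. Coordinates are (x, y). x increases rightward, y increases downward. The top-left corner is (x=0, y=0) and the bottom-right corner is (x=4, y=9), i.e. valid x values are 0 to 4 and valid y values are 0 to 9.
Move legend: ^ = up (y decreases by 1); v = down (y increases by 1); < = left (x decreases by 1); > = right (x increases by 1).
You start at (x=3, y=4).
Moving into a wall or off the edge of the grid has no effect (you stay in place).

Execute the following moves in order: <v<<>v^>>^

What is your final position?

Start: (x=3, y=4)
  < (left): (x=3, y=4) -> (x=2, y=4)
  v (down): (x=2, y=4) -> (x=2, y=5)
  < (left): (x=2, y=5) -> (x=1, y=5)
  < (left): (x=1, y=5) -> (x=0, y=5)
  > (right): (x=0, y=5) -> (x=1, y=5)
  v (down): (x=1, y=5) -> (x=1, y=6)
  ^ (up): (x=1, y=6) -> (x=1, y=5)
  > (right): (x=1, y=5) -> (x=2, y=5)
  > (right): (x=2, y=5) -> (x=3, y=5)
  ^ (up): (x=3, y=5) -> (x=3, y=4)
Final: (x=3, y=4)

Answer: Final position: (x=3, y=4)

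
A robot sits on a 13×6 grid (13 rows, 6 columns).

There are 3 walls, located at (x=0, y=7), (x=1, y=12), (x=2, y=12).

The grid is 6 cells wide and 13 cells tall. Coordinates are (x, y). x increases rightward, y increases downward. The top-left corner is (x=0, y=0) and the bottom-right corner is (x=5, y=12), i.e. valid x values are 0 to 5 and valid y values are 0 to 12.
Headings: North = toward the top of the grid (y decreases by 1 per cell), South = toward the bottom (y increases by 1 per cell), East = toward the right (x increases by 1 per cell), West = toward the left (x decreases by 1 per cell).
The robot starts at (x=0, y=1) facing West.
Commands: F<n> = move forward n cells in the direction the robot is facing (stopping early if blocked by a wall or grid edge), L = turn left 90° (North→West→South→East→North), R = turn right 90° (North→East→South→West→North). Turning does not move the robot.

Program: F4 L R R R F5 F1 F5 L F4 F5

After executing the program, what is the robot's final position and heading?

Answer: Final position: (x=5, y=0), facing North

Derivation:
Start: (x=0, y=1), facing West
  F4: move forward 0/4 (blocked), now at (x=0, y=1)
  L: turn left, now facing South
  R: turn right, now facing West
  R: turn right, now facing North
  R: turn right, now facing East
  F5: move forward 5, now at (x=5, y=1)
  F1: move forward 0/1 (blocked), now at (x=5, y=1)
  F5: move forward 0/5 (blocked), now at (x=5, y=1)
  L: turn left, now facing North
  F4: move forward 1/4 (blocked), now at (x=5, y=0)
  F5: move forward 0/5 (blocked), now at (x=5, y=0)
Final: (x=5, y=0), facing North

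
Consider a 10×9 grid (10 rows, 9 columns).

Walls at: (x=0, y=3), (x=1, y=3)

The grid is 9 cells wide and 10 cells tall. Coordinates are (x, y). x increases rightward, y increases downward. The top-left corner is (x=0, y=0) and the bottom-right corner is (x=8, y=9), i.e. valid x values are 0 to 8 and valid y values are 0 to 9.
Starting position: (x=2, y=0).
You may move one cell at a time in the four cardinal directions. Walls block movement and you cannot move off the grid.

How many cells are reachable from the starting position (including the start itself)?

Answer: Reachable cells: 88

Derivation:
BFS flood-fill from (x=2, y=0):
  Distance 0: (x=2, y=0)
  Distance 1: (x=1, y=0), (x=3, y=0), (x=2, y=1)
  Distance 2: (x=0, y=0), (x=4, y=0), (x=1, y=1), (x=3, y=1), (x=2, y=2)
  Distance 3: (x=5, y=0), (x=0, y=1), (x=4, y=1), (x=1, y=2), (x=3, y=2), (x=2, y=3)
  Distance 4: (x=6, y=0), (x=5, y=1), (x=0, y=2), (x=4, y=2), (x=3, y=3), (x=2, y=4)
  Distance 5: (x=7, y=0), (x=6, y=1), (x=5, y=2), (x=4, y=3), (x=1, y=4), (x=3, y=4), (x=2, y=5)
  Distance 6: (x=8, y=0), (x=7, y=1), (x=6, y=2), (x=5, y=3), (x=0, y=4), (x=4, y=4), (x=1, y=5), (x=3, y=5), (x=2, y=6)
  Distance 7: (x=8, y=1), (x=7, y=2), (x=6, y=3), (x=5, y=4), (x=0, y=5), (x=4, y=5), (x=1, y=6), (x=3, y=6), (x=2, y=7)
  Distance 8: (x=8, y=2), (x=7, y=3), (x=6, y=4), (x=5, y=5), (x=0, y=6), (x=4, y=6), (x=1, y=7), (x=3, y=7), (x=2, y=8)
  Distance 9: (x=8, y=3), (x=7, y=4), (x=6, y=5), (x=5, y=6), (x=0, y=7), (x=4, y=7), (x=1, y=8), (x=3, y=8), (x=2, y=9)
  Distance 10: (x=8, y=4), (x=7, y=5), (x=6, y=6), (x=5, y=7), (x=0, y=8), (x=4, y=8), (x=1, y=9), (x=3, y=9)
  Distance 11: (x=8, y=5), (x=7, y=6), (x=6, y=7), (x=5, y=8), (x=0, y=9), (x=4, y=9)
  Distance 12: (x=8, y=6), (x=7, y=7), (x=6, y=8), (x=5, y=9)
  Distance 13: (x=8, y=7), (x=7, y=8), (x=6, y=9)
  Distance 14: (x=8, y=8), (x=7, y=9)
  Distance 15: (x=8, y=9)
Total reachable: 88 (grid has 88 open cells total)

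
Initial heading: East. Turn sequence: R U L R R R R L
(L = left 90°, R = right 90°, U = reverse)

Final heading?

Answer: Final heading: South

Derivation:
Start: East
  R (right (90° clockwise)) -> South
  U (U-turn (180°)) -> North
  L (left (90° counter-clockwise)) -> West
  R (right (90° clockwise)) -> North
  R (right (90° clockwise)) -> East
  R (right (90° clockwise)) -> South
  R (right (90° clockwise)) -> West
  L (left (90° counter-clockwise)) -> South
Final: South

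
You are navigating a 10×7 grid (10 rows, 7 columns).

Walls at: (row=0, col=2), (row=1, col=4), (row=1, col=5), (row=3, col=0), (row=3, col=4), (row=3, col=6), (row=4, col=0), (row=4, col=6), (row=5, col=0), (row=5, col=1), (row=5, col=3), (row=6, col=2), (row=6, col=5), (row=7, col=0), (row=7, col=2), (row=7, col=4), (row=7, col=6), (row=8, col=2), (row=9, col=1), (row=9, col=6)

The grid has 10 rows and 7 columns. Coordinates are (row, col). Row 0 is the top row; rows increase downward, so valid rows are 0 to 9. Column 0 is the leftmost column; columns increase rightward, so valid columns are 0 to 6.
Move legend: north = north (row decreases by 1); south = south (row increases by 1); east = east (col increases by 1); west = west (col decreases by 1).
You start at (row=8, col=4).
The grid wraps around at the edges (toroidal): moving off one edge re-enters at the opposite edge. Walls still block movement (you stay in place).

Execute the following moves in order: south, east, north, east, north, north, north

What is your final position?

Start: (row=8, col=4)
  south (south): (row=8, col=4) -> (row=9, col=4)
  east (east): (row=9, col=4) -> (row=9, col=5)
  north (north): (row=9, col=5) -> (row=8, col=5)
  east (east): (row=8, col=5) -> (row=8, col=6)
  [×3]north (north): blocked, stay at (row=8, col=6)
Final: (row=8, col=6)

Answer: Final position: (row=8, col=6)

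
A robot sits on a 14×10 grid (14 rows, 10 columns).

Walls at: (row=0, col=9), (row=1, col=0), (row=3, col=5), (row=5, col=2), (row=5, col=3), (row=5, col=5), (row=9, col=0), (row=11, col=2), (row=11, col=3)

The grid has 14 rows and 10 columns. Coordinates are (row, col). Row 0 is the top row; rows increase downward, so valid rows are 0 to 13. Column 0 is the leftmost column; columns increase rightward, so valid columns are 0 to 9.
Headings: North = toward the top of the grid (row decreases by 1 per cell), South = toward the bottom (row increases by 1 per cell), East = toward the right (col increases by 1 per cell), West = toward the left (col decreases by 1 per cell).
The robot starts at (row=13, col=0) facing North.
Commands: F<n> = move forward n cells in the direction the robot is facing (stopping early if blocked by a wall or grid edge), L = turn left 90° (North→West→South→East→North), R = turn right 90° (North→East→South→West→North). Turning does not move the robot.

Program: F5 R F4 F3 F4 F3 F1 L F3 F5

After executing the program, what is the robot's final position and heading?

Answer: Final position: (row=2, col=9), facing North

Derivation:
Start: (row=13, col=0), facing North
  F5: move forward 3/5 (blocked), now at (row=10, col=0)
  R: turn right, now facing East
  F4: move forward 4, now at (row=10, col=4)
  F3: move forward 3, now at (row=10, col=7)
  F4: move forward 2/4 (blocked), now at (row=10, col=9)
  F3: move forward 0/3 (blocked), now at (row=10, col=9)
  F1: move forward 0/1 (blocked), now at (row=10, col=9)
  L: turn left, now facing North
  F3: move forward 3, now at (row=7, col=9)
  F5: move forward 5, now at (row=2, col=9)
Final: (row=2, col=9), facing North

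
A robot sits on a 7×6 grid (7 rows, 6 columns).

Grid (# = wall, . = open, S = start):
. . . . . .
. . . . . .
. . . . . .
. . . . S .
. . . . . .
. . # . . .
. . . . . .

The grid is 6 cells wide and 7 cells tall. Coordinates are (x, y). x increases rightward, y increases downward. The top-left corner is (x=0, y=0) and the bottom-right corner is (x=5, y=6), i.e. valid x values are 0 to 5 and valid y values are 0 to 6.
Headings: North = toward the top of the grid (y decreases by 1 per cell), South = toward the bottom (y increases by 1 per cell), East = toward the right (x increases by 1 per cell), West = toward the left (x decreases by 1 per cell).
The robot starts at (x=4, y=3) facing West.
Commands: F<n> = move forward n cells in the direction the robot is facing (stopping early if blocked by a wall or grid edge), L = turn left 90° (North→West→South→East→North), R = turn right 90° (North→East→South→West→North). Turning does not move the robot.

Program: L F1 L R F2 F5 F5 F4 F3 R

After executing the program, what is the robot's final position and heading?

Answer: Final position: (x=4, y=6), facing West

Derivation:
Start: (x=4, y=3), facing West
  L: turn left, now facing South
  F1: move forward 1, now at (x=4, y=4)
  L: turn left, now facing East
  R: turn right, now facing South
  F2: move forward 2, now at (x=4, y=6)
  F5: move forward 0/5 (blocked), now at (x=4, y=6)
  F5: move forward 0/5 (blocked), now at (x=4, y=6)
  F4: move forward 0/4 (blocked), now at (x=4, y=6)
  F3: move forward 0/3 (blocked), now at (x=4, y=6)
  R: turn right, now facing West
Final: (x=4, y=6), facing West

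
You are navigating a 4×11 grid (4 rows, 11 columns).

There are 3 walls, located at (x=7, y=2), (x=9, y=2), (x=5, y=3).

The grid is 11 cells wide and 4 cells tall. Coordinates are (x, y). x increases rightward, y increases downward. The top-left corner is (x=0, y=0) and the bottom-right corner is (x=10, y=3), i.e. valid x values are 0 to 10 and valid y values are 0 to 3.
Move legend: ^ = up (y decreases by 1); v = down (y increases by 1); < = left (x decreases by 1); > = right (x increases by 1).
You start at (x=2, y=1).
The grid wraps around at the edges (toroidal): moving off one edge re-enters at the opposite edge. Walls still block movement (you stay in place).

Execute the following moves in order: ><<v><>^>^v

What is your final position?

Start: (x=2, y=1)
  > (right): (x=2, y=1) -> (x=3, y=1)
  < (left): (x=3, y=1) -> (x=2, y=1)
  < (left): (x=2, y=1) -> (x=1, y=1)
  v (down): (x=1, y=1) -> (x=1, y=2)
  > (right): (x=1, y=2) -> (x=2, y=2)
  < (left): (x=2, y=2) -> (x=1, y=2)
  > (right): (x=1, y=2) -> (x=2, y=2)
  ^ (up): (x=2, y=2) -> (x=2, y=1)
  > (right): (x=2, y=1) -> (x=3, y=1)
  ^ (up): (x=3, y=1) -> (x=3, y=0)
  v (down): (x=3, y=0) -> (x=3, y=1)
Final: (x=3, y=1)

Answer: Final position: (x=3, y=1)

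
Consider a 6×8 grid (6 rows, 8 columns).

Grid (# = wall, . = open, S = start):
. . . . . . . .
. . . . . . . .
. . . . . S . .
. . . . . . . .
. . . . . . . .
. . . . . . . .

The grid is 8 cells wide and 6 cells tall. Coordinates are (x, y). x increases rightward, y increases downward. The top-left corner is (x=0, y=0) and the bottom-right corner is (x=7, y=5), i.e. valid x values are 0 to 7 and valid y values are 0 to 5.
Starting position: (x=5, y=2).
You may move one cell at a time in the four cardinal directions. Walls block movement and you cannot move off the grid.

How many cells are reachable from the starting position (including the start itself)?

BFS flood-fill from (x=5, y=2):
  Distance 0: (x=5, y=2)
  Distance 1: (x=5, y=1), (x=4, y=2), (x=6, y=2), (x=5, y=3)
  Distance 2: (x=5, y=0), (x=4, y=1), (x=6, y=1), (x=3, y=2), (x=7, y=2), (x=4, y=3), (x=6, y=3), (x=5, y=4)
  Distance 3: (x=4, y=0), (x=6, y=0), (x=3, y=1), (x=7, y=1), (x=2, y=2), (x=3, y=3), (x=7, y=3), (x=4, y=4), (x=6, y=4), (x=5, y=5)
  Distance 4: (x=3, y=0), (x=7, y=0), (x=2, y=1), (x=1, y=2), (x=2, y=3), (x=3, y=4), (x=7, y=4), (x=4, y=5), (x=6, y=5)
  Distance 5: (x=2, y=0), (x=1, y=1), (x=0, y=2), (x=1, y=3), (x=2, y=4), (x=3, y=5), (x=7, y=5)
  Distance 6: (x=1, y=0), (x=0, y=1), (x=0, y=3), (x=1, y=4), (x=2, y=5)
  Distance 7: (x=0, y=0), (x=0, y=4), (x=1, y=5)
  Distance 8: (x=0, y=5)
Total reachable: 48 (grid has 48 open cells total)

Answer: Reachable cells: 48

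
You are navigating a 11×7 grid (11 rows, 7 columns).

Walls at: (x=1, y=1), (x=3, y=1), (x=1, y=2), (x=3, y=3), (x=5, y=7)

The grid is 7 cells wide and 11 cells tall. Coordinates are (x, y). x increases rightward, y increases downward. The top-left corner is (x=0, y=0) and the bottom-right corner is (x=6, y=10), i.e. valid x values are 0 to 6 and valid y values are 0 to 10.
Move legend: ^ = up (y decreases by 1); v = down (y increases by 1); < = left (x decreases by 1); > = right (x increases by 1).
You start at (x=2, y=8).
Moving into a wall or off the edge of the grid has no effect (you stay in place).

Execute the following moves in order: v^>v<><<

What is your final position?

Start: (x=2, y=8)
  v (down): (x=2, y=8) -> (x=2, y=9)
  ^ (up): (x=2, y=9) -> (x=2, y=8)
  > (right): (x=2, y=8) -> (x=3, y=8)
  v (down): (x=3, y=8) -> (x=3, y=9)
  < (left): (x=3, y=9) -> (x=2, y=9)
  > (right): (x=2, y=9) -> (x=3, y=9)
  < (left): (x=3, y=9) -> (x=2, y=9)
  < (left): (x=2, y=9) -> (x=1, y=9)
Final: (x=1, y=9)

Answer: Final position: (x=1, y=9)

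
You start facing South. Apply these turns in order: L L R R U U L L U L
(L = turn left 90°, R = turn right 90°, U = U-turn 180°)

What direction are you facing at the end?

Start: South
  L (left (90° counter-clockwise)) -> East
  L (left (90° counter-clockwise)) -> North
  R (right (90° clockwise)) -> East
  R (right (90° clockwise)) -> South
  U (U-turn (180°)) -> North
  U (U-turn (180°)) -> South
  L (left (90° counter-clockwise)) -> East
  L (left (90° counter-clockwise)) -> North
  U (U-turn (180°)) -> South
  L (left (90° counter-clockwise)) -> East
Final: East

Answer: Final heading: East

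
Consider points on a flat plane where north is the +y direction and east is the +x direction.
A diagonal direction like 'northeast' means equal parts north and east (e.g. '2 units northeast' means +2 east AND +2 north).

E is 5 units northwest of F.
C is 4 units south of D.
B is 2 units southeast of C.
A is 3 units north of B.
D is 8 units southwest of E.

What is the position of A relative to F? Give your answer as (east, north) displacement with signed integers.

Place F at the origin (east=0, north=0).
  E is 5 units northwest of F: delta (east=-5, north=+5); E at (east=-5, north=5).
  D is 8 units southwest of E: delta (east=-8, north=-8); D at (east=-13, north=-3).
  C is 4 units south of D: delta (east=+0, north=-4); C at (east=-13, north=-7).
  B is 2 units southeast of C: delta (east=+2, north=-2); B at (east=-11, north=-9).
  A is 3 units north of B: delta (east=+0, north=+3); A at (east=-11, north=-6).
Therefore A relative to F: (east=-11, north=-6).

Answer: A is at (east=-11, north=-6) relative to F.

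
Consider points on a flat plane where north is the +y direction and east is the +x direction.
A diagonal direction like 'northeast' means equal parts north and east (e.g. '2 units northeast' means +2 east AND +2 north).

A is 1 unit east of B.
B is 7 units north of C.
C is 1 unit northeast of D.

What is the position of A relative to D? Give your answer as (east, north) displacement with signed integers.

Answer: A is at (east=2, north=8) relative to D.

Derivation:
Place D at the origin (east=0, north=0).
  C is 1 unit northeast of D: delta (east=+1, north=+1); C at (east=1, north=1).
  B is 7 units north of C: delta (east=+0, north=+7); B at (east=1, north=8).
  A is 1 unit east of B: delta (east=+1, north=+0); A at (east=2, north=8).
Therefore A relative to D: (east=2, north=8).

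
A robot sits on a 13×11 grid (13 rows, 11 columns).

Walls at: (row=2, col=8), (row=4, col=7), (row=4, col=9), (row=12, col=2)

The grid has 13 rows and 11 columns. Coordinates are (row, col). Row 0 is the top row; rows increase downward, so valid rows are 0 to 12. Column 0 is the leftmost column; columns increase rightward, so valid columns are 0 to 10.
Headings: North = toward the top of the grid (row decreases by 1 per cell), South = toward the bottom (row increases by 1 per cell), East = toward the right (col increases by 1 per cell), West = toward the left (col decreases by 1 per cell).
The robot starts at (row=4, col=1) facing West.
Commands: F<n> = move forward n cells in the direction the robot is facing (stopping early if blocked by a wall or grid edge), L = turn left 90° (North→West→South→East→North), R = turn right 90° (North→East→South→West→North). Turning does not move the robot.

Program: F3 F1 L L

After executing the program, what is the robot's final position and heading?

Answer: Final position: (row=4, col=0), facing East

Derivation:
Start: (row=4, col=1), facing West
  F3: move forward 1/3 (blocked), now at (row=4, col=0)
  F1: move forward 0/1 (blocked), now at (row=4, col=0)
  L: turn left, now facing South
  L: turn left, now facing East
Final: (row=4, col=0), facing East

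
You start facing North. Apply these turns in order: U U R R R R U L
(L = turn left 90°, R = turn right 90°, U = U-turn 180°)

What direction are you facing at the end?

Answer: Final heading: East

Derivation:
Start: North
  U (U-turn (180°)) -> South
  U (U-turn (180°)) -> North
  R (right (90° clockwise)) -> East
  R (right (90° clockwise)) -> South
  R (right (90° clockwise)) -> West
  R (right (90° clockwise)) -> North
  U (U-turn (180°)) -> South
  L (left (90° counter-clockwise)) -> East
Final: East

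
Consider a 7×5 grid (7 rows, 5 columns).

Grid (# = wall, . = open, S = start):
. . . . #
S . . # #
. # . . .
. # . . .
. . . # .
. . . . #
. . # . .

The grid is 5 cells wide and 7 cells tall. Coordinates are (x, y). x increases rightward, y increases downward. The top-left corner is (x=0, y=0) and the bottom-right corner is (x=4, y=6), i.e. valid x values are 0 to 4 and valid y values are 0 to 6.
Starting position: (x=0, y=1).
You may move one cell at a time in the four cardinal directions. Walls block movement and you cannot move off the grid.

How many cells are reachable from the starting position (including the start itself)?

BFS flood-fill from (x=0, y=1):
  Distance 0: (x=0, y=1)
  Distance 1: (x=0, y=0), (x=1, y=1), (x=0, y=2)
  Distance 2: (x=1, y=0), (x=2, y=1), (x=0, y=3)
  Distance 3: (x=2, y=0), (x=2, y=2), (x=0, y=4)
  Distance 4: (x=3, y=0), (x=3, y=2), (x=2, y=3), (x=1, y=4), (x=0, y=5)
  Distance 5: (x=4, y=2), (x=3, y=3), (x=2, y=4), (x=1, y=5), (x=0, y=6)
  Distance 6: (x=4, y=3), (x=2, y=5), (x=1, y=6)
  Distance 7: (x=4, y=4), (x=3, y=5)
  Distance 8: (x=3, y=6)
  Distance 9: (x=4, y=6)
Total reachable: 27 (grid has 27 open cells total)

Answer: Reachable cells: 27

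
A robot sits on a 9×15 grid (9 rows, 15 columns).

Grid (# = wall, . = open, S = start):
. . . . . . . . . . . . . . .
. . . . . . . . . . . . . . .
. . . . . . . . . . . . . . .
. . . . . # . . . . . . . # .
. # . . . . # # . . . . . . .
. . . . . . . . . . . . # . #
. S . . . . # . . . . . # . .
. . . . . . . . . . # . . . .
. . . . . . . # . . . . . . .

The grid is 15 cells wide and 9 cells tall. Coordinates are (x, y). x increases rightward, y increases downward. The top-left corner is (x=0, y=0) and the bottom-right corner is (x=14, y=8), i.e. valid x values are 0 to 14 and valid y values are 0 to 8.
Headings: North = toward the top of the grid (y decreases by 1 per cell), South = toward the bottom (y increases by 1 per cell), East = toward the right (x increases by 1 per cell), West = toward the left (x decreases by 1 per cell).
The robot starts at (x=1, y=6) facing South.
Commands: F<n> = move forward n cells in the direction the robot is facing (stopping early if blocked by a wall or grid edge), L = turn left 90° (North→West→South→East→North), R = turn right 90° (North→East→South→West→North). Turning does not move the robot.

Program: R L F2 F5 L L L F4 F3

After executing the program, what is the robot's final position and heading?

Answer: Final position: (x=0, y=8), facing West

Derivation:
Start: (x=1, y=6), facing South
  R: turn right, now facing West
  L: turn left, now facing South
  F2: move forward 2, now at (x=1, y=8)
  F5: move forward 0/5 (blocked), now at (x=1, y=8)
  L: turn left, now facing East
  L: turn left, now facing North
  L: turn left, now facing West
  F4: move forward 1/4 (blocked), now at (x=0, y=8)
  F3: move forward 0/3 (blocked), now at (x=0, y=8)
Final: (x=0, y=8), facing West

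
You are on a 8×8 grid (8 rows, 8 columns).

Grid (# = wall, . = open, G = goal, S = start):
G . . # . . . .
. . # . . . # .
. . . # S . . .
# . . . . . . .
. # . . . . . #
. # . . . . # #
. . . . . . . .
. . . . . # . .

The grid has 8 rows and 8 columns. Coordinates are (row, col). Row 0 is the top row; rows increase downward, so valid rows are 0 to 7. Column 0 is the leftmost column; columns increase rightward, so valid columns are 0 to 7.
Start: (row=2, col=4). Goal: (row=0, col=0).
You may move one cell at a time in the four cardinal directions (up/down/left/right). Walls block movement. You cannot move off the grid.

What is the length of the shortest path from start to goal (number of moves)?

BFS from (row=2, col=4) until reaching (row=0, col=0):
  Distance 0: (row=2, col=4)
  Distance 1: (row=1, col=4), (row=2, col=5), (row=3, col=4)
  Distance 2: (row=0, col=4), (row=1, col=3), (row=1, col=5), (row=2, col=6), (row=3, col=3), (row=3, col=5), (row=4, col=4)
  Distance 3: (row=0, col=5), (row=2, col=7), (row=3, col=2), (row=3, col=6), (row=4, col=3), (row=4, col=5), (row=5, col=4)
  Distance 4: (row=0, col=6), (row=1, col=7), (row=2, col=2), (row=3, col=1), (row=3, col=7), (row=4, col=2), (row=4, col=6), (row=5, col=3), (row=5, col=5), (row=6, col=4)
  Distance 5: (row=0, col=7), (row=2, col=1), (row=5, col=2), (row=6, col=3), (row=6, col=5), (row=7, col=4)
  Distance 6: (row=1, col=1), (row=2, col=0), (row=6, col=2), (row=6, col=6), (row=7, col=3)
  Distance 7: (row=0, col=1), (row=1, col=0), (row=6, col=1), (row=6, col=7), (row=7, col=2), (row=7, col=6)
  Distance 8: (row=0, col=0), (row=0, col=2), (row=6, col=0), (row=7, col=1), (row=7, col=7)  <- goal reached here
One shortest path (8 moves): (row=2, col=4) -> (row=3, col=4) -> (row=3, col=3) -> (row=3, col=2) -> (row=3, col=1) -> (row=2, col=1) -> (row=2, col=0) -> (row=1, col=0) -> (row=0, col=0)

Answer: Shortest path length: 8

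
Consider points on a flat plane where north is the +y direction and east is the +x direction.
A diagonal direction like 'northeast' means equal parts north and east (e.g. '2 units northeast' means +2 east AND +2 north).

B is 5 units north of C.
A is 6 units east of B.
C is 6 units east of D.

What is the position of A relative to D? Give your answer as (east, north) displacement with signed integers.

Place D at the origin (east=0, north=0).
  C is 6 units east of D: delta (east=+6, north=+0); C at (east=6, north=0).
  B is 5 units north of C: delta (east=+0, north=+5); B at (east=6, north=5).
  A is 6 units east of B: delta (east=+6, north=+0); A at (east=12, north=5).
Therefore A relative to D: (east=12, north=5).

Answer: A is at (east=12, north=5) relative to D.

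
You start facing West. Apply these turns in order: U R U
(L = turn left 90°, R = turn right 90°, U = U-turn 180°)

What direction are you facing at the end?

Answer: Final heading: North

Derivation:
Start: West
  U (U-turn (180°)) -> East
  R (right (90° clockwise)) -> South
  U (U-turn (180°)) -> North
Final: North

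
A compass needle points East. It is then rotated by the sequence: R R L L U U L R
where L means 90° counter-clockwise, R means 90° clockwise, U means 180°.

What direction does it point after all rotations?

Answer: Final heading: East

Derivation:
Start: East
  R (right (90° clockwise)) -> South
  R (right (90° clockwise)) -> West
  L (left (90° counter-clockwise)) -> South
  L (left (90° counter-clockwise)) -> East
  U (U-turn (180°)) -> West
  U (U-turn (180°)) -> East
  L (left (90° counter-clockwise)) -> North
  R (right (90° clockwise)) -> East
Final: East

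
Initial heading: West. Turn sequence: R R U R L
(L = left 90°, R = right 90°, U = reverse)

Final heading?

Start: West
  R (right (90° clockwise)) -> North
  R (right (90° clockwise)) -> East
  U (U-turn (180°)) -> West
  R (right (90° clockwise)) -> North
  L (left (90° counter-clockwise)) -> West
Final: West

Answer: Final heading: West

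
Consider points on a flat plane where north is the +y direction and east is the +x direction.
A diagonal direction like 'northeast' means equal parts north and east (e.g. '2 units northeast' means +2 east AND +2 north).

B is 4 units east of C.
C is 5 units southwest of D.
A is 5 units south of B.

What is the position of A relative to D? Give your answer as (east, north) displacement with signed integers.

Answer: A is at (east=-1, north=-10) relative to D.

Derivation:
Place D at the origin (east=0, north=0).
  C is 5 units southwest of D: delta (east=-5, north=-5); C at (east=-5, north=-5).
  B is 4 units east of C: delta (east=+4, north=+0); B at (east=-1, north=-5).
  A is 5 units south of B: delta (east=+0, north=-5); A at (east=-1, north=-10).
Therefore A relative to D: (east=-1, north=-10).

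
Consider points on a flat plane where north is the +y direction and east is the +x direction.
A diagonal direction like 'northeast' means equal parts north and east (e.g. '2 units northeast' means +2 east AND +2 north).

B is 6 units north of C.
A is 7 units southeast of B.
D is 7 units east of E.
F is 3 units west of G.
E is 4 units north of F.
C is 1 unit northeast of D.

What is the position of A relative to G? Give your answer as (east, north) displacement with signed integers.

Place G at the origin (east=0, north=0).
  F is 3 units west of G: delta (east=-3, north=+0); F at (east=-3, north=0).
  E is 4 units north of F: delta (east=+0, north=+4); E at (east=-3, north=4).
  D is 7 units east of E: delta (east=+7, north=+0); D at (east=4, north=4).
  C is 1 unit northeast of D: delta (east=+1, north=+1); C at (east=5, north=5).
  B is 6 units north of C: delta (east=+0, north=+6); B at (east=5, north=11).
  A is 7 units southeast of B: delta (east=+7, north=-7); A at (east=12, north=4).
Therefore A relative to G: (east=12, north=4).

Answer: A is at (east=12, north=4) relative to G.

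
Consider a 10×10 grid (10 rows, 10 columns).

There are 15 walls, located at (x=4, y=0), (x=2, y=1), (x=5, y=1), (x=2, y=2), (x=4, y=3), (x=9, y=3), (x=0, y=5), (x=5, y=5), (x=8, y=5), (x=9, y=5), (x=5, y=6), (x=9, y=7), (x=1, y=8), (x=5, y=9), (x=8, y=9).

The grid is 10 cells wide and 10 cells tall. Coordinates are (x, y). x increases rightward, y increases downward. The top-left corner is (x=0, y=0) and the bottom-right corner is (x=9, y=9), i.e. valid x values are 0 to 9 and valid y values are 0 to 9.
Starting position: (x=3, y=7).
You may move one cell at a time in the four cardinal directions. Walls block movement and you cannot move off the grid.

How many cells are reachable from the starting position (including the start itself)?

BFS flood-fill from (x=3, y=7):
  Distance 0: (x=3, y=7)
  Distance 1: (x=3, y=6), (x=2, y=7), (x=4, y=7), (x=3, y=8)
  Distance 2: (x=3, y=5), (x=2, y=6), (x=4, y=6), (x=1, y=7), (x=5, y=7), (x=2, y=8), (x=4, y=8), (x=3, y=9)
  Distance 3: (x=3, y=4), (x=2, y=5), (x=4, y=5), (x=1, y=6), (x=0, y=7), (x=6, y=7), (x=5, y=8), (x=2, y=9), (x=4, y=9)
  Distance 4: (x=3, y=3), (x=2, y=4), (x=4, y=4), (x=1, y=5), (x=0, y=6), (x=6, y=6), (x=7, y=7), (x=0, y=8), (x=6, y=8), (x=1, y=9)
  Distance 5: (x=3, y=2), (x=2, y=3), (x=1, y=4), (x=5, y=4), (x=6, y=5), (x=7, y=6), (x=8, y=7), (x=7, y=8), (x=0, y=9), (x=6, y=9)
  Distance 6: (x=3, y=1), (x=4, y=2), (x=1, y=3), (x=5, y=3), (x=0, y=4), (x=6, y=4), (x=7, y=5), (x=8, y=6), (x=8, y=8), (x=7, y=9)
  Distance 7: (x=3, y=0), (x=4, y=1), (x=1, y=2), (x=5, y=2), (x=0, y=3), (x=6, y=3), (x=7, y=4), (x=9, y=6), (x=9, y=8)
  Distance 8: (x=2, y=0), (x=1, y=1), (x=0, y=2), (x=6, y=2), (x=7, y=3), (x=8, y=4), (x=9, y=9)
  Distance 9: (x=1, y=0), (x=0, y=1), (x=6, y=1), (x=7, y=2), (x=8, y=3), (x=9, y=4)
  Distance 10: (x=0, y=0), (x=6, y=0), (x=7, y=1), (x=8, y=2)
  Distance 11: (x=5, y=0), (x=7, y=0), (x=8, y=1), (x=9, y=2)
  Distance 12: (x=8, y=0), (x=9, y=1)
  Distance 13: (x=9, y=0)
Total reachable: 85 (grid has 85 open cells total)

Answer: Reachable cells: 85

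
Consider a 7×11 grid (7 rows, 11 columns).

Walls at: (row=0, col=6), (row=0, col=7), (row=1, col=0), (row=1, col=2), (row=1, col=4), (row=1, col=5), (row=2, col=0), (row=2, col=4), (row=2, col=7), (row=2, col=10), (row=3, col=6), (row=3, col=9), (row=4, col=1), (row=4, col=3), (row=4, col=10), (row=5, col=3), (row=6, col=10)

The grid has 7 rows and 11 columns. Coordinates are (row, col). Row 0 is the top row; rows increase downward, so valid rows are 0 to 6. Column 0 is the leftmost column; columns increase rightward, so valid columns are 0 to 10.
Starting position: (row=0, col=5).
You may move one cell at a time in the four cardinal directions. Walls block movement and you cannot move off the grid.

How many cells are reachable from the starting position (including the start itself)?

BFS flood-fill from (row=0, col=5):
  Distance 0: (row=0, col=5)
  Distance 1: (row=0, col=4)
  Distance 2: (row=0, col=3)
  Distance 3: (row=0, col=2), (row=1, col=3)
  Distance 4: (row=0, col=1), (row=2, col=3)
  Distance 5: (row=0, col=0), (row=1, col=1), (row=2, col=2), (row=3, col=3)
  Distance 6: (row=2, col=1), (row=3, col=2), (row=3, col=4)
  Distance 7: (row=3, col=1), (row=3, col=5), (row=4, col=2), (row=4, col=4)
  Distance 8: (row=2, col=5), (row=3, col=0), (row=4, col=5), (row=5, col=2), (row=5, col=4)
  Distance 9: (row=2, col=6), (row=4, col=0), (row=4, col=6), (row=5, col=1), (row=5, col=5), (row=6, col=2), (row=6, col=4)
  Distance 10: (row=1, col=6), (row=4, col=7), (row=5, col=0), (row=5, col=6), (row=6, col=1), (row=6, col=3), (row=6, col=5)
  Distance 11: (row=1, col=7), (row=3, col=7), (row=4, col=8), (row=5, col=7), (row=6, col=0), (row=6, col=6)
  Distance 12: (row=1, col=8), (row=3, col=8), (row=4, col=9), (row=5, col=8), (row=6, col=7)
  Distance 13: (row=0, col=8), (row=1, col=9), (row=2, col=8), (row=5, col=9), (row=6, col=8)
  Distance 14: (row=0, col=9), (row=1, col=10), (row=2, col=9), (row=5, col=10), (row=6, col=9)
  Distance 15: (row=0, col=10)
Total reachable: 59 (grid has 60 open cells total)

Answer: Reachable cells: 59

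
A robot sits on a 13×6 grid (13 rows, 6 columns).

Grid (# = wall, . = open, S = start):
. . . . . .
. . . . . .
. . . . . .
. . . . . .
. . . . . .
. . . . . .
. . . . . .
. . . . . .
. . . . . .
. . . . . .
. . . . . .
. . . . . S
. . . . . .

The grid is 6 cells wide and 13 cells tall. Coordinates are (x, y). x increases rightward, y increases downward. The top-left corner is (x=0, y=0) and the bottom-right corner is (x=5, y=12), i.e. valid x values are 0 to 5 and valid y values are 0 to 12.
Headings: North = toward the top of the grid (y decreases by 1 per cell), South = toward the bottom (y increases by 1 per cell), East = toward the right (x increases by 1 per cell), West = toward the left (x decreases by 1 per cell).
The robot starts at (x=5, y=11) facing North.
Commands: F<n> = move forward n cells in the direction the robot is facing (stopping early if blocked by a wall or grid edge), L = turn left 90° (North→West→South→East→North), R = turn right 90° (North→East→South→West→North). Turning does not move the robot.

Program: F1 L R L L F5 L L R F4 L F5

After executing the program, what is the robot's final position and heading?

Answer: Final position: (x=5, y=7), facing North

Derivation:
Start: (x=5, y=11), facing North
  F1: move forward 1, now at (x=5, y=10)
  L: turn left, now facing West
  R: turn right, now facing North
  L: turn left, now facing West
  L: turn left, now facing South
  F5: move forward 2/5 (blocked), now at (x=5, y=12)
  L: turn left, now facing East
  L: turn left, now facing North
  R: turn right, now facing East
  F4: move forward 0/4 (blocked), now at (x=5, y=12)
  L: turn left, now facing North
  F5: move forward 5, now at (x=5, y=7)
Final: (x=5, y=7), facing North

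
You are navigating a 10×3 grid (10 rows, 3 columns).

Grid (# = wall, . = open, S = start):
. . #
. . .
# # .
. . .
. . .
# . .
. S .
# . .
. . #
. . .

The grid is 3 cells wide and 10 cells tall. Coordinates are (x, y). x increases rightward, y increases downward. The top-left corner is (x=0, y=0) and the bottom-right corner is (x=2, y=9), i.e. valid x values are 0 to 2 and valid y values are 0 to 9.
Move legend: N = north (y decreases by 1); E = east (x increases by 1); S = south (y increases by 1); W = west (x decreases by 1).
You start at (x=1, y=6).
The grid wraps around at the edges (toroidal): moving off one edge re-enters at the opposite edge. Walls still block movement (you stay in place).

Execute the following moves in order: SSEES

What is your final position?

Start: (x=1, y=6)
  S (south): (x=1, y=6) -> (x=1, y=7)
  S (south): (x=1, y=7) -> (x=1, y=8)
  E (east): blocked, stay at (x=1, y=8)
  E (east): blocked, stay at (x=1, y=8)
  S (south): (x=1, y=8) -> (x=1, y=9)
Final: (x=1, y=9)

Answer: Final position: (x=1, y=9)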